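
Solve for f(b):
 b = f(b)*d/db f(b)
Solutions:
 f(b) = -sqrt(C1 + b^2)
 f(b) = sqrt(C1 + b^2)


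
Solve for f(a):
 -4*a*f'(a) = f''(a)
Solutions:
 f(a) = C1 + C2*erf(sqrt(2)*a)


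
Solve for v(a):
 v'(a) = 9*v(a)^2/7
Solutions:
 v(a) = -7/(C1 + 9*a)


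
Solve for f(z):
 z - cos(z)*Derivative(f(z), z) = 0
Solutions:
 f(z) = C1 + Integral(z/cos(z), z)


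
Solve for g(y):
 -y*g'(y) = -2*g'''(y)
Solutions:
 g(y) = C1 + Integral(C2*airyai(2^(2/3)*y/2) + C3*airybi(2^(2/3)*y/2), y)


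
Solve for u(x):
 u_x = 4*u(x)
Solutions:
 u(x) = C1*exp(4*x)


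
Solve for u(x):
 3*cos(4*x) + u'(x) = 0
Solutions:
 u(x) = C1 - 3*sin(4*x)/4


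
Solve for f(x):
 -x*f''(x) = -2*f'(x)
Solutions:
 f(x) = C1 + C2*x^3


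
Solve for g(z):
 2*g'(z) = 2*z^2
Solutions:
 g(z) = C1 + z^3/3


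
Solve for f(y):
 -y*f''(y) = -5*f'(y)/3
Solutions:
 f(y) = C1 + C2*y^(8/3)


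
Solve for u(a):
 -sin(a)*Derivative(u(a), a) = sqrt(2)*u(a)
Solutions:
 u(a) = C1*(cos(a) + 1)^(sqrt(2)/2)/(cos(a) - 1)^(sqrt(2)/2)


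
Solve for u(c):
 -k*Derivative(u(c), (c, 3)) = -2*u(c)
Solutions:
 u(c) = C1*exp(2^(1/3)*c*(1/k)^(1/3)) + C2*exp(2^(1/3)*c*(-1 + sqrt(3)*I)*(1/k)^(1/3)/2) + C3*exp(-2^(1/3)*c*(1 + sqrt(3)*I)*(1/k)^(1/3)/2)


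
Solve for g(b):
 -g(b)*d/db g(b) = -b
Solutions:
 g(b) = -sqrt(C1 + b^2)
 g(b) = sqrt(C1 + b^2)


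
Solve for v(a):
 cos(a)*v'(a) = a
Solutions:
 v(a) = C1 + Integral(a/cos(a), a)


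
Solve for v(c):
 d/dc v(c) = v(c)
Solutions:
 v(c) = C1*exp(c)


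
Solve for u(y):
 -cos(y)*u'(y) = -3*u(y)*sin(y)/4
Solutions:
 u(y) = C1/cos(y)^(3/4)


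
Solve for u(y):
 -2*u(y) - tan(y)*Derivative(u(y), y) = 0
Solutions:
 u(y) = C1/sin(y)^2


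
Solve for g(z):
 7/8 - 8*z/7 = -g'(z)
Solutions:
 g(z) = C1 + 4*z^2/7 - 7*z/8


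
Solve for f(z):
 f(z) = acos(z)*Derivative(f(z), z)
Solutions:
 f(z) = C1*exp(Integral(1/acos(z), z))


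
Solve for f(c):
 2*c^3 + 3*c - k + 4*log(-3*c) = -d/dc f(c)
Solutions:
 f(c) = C1 - c^4/2 - 3*c^2/2 + c*(k - 4*log(3) + 4) - 4*c*log(-c)


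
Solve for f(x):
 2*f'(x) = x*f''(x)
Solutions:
 f(x) = C1 + C2*x^3


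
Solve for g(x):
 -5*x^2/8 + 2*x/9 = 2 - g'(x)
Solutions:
 g(x) = C1 + 5*x^3/24 - x^2/9 + 2*x


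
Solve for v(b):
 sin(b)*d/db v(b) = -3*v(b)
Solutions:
 v(b) = C1*(cos(b) + 1)^(3/2)/(cos(b) - 1)^(3/2)


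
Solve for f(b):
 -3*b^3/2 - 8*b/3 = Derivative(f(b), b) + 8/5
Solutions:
 f(b) = C1 - 3*b^4/8 - 4*b^2/3 - 8*b/5


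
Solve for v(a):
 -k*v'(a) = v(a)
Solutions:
 v(a) = C1*exp(-a/k)


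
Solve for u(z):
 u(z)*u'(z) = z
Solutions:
 u(z) = -sqrt(C1 + z^2)
 u(z) = sqrt(C1 + z^2)


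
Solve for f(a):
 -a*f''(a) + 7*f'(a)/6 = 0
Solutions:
 f(a) = C1 + C2*a^(13/6)


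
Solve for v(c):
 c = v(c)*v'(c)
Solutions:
 v(c) = -sqrt(C1 + c^2)
 v(c) = sqrt(C1 + c^2)


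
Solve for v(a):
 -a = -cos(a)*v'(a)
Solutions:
 v(a) = C1 + Integral(a/cos(a), a)


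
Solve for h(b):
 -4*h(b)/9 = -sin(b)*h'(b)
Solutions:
 h(b) = C1*(cos(b) - 1)^(2/9)/(cos(b) + 1)^(2/9)


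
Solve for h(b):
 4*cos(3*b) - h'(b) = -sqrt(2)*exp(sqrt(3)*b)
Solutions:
 h(b) = C1 + sqrt(6)*exp(sqrt(3)*b)/3 + 4*sin(3*b)/3


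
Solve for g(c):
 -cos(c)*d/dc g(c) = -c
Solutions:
 g(c) = C1 + Integral(c/cos(c), c)


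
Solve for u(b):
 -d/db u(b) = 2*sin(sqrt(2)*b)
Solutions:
 u(b) = C1 + sqrt(2)*cos(sqrt(2)*b)


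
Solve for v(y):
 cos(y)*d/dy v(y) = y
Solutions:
 v(y) = C1 + Integral(y/cos(y), y)


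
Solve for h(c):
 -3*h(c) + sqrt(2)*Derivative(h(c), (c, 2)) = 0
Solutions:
 h(c) = C1*exp(-2^(3/4)*sqrt(3)*c/2) + C2*exp(2^(3/4)*sqrt(3)*c/2)


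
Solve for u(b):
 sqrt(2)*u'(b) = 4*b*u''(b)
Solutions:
 u(b) = C1 + C2*b^(sqrt(2)/4 + 1)


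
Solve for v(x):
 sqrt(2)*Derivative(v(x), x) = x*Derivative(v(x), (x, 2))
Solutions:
 v(x) = C1 + C2*x^(1 + sqrt(2))


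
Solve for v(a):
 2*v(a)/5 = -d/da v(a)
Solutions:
 v(a) = C1*exp(-2*a/5)


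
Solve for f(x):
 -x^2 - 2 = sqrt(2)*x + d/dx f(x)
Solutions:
 f(x) = C1 - x^3/3 - sqrt(2)*x^2/2 - 2*x


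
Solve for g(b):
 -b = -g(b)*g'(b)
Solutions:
 g(b) = -sqrt(C1 + b^2)
 g(b) = sqrt(C1 + b^2)


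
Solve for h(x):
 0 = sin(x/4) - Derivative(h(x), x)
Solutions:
 h(x) = C1 - 4*cos(x/4)


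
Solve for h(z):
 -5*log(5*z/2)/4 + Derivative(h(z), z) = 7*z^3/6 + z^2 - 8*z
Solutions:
 h(z) = C1 + 7*z^4/24 + z^3/3 - 4*z^2 + 5*z*log(z)/4 - 5*z/4 - 5*z*log(2)/4 + 5*z*log(5)/4


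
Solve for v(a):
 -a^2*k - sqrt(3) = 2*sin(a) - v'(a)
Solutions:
 v(a) = C1 + a^3*k/3 + sqrt(3)*a - 2*cos(a)


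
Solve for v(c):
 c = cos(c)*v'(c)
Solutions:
 v(c) = C1 + Integral(c/cos(c), c)


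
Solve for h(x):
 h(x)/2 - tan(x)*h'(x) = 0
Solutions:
 h(x) = C1*sqrt(sin(x))


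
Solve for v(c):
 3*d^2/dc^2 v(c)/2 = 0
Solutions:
 v(c) = C1 + C2*c


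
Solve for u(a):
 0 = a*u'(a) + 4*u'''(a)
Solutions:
 u(a) = C1 + Integral(C2*airyai(-2^(1/3)*a/2) + C3*airybi(-2^(1/3)*a/2), a)


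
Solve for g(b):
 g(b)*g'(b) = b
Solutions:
 g(b) = -sqrt(C1 + b^2)
 g(b) = sqrt(C1 + b^2)


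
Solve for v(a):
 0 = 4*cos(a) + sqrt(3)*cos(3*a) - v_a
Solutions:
 v(a) = C1 + 4*sin(a) + sqrt(3)*sin(3*a)/3


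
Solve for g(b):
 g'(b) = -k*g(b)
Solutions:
 g(b) = C1*exp(-b*k)


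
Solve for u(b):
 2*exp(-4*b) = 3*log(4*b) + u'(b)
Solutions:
 u(b) = C1 - 3*b*log(b) + 3*b*(1 - 2*log(2)) - exp(-4*b)/2


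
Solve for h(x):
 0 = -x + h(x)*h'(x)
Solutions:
 h(x) = -sqrt(C1 + x^2)
 h(x) = sqrt(C1 + x^2)


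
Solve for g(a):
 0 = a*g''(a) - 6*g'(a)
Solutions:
 g(a) = C1 + C2*a^7


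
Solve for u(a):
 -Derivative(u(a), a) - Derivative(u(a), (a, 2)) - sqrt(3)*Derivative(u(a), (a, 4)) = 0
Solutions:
 u(a) = C1 + C2*exp(-a*(-2^(2/3)*3^(1/6)*(9 + sqrt(4*sqrt(3) + 81))^(1/3) + 2*6^(1/3)/(9 + sqrt(4*sqrt(3) + 81))^(1/3))/12)*sin(a*(2*2^(1/3)*3^(5/6)/(9 + sqrt(4*sqrt(3) + 81))^(1/3) + 6^(2/3)*(9 + sqrt(4*sqrt(3) + 81))^(1/3))/12) + C3*exp(-a*(-2^(2/3)*3^(1/6)*(9 + sqrt(4*sqrt(3) + 81))^(1/3) + 2*6^(1/3)/(9 + sqrt(4*sqrt(3) + 81))^(1/3))/12)*cos(a*(2*2^(1/3)*3^(5/6)/(9 + sqrt(4*sqrt(3) + 81))^(1/3) + 6^(2/3)*(9 + sqrt(4*sqrt(3) + 81))^(1/3))/12) + C4*exp(a*(-2^(2/3)*3^(1/6)*(9 + sqrt(4*sqrt(3) + 81))^(1/3) + 2*6^(1/3)/(9 + sqrt(4*sqrt(3) + 81))^(1/3))/6)


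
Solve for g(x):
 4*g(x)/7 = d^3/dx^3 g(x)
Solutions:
 g(x) = C3*exp(14^(2/3)*x/7) + (C1*sin(14^(2/3)*sqrt(3)*x/14) + C2*cos(14^(2/3)*sqrt(3)*x/14))*exp(-14^(2/3)*x/14)


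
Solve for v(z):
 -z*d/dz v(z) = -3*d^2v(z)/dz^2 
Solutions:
 v(z) = C1 + C2*erfi(sqrt(6)*z/6)


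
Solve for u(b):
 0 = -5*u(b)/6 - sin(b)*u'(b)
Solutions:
 u(b) = C1*(cos(b) + 1)^(5/12)/(cos(b) - 1)^(5/12)


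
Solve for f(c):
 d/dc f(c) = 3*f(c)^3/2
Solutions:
 f(c) = -sqrt(-1/(C1 + 3*c))
 f(c) = sqrt(-1/(C1 + 3*c))


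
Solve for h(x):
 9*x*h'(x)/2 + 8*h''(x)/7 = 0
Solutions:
 h(x) = C1 + C2*erf(3*sqrt(14)*x/8)


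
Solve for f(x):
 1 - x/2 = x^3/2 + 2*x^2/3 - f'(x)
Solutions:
 f(x) = C1 + x^4/8 + 2*x^3/9 + x^2/4 - x


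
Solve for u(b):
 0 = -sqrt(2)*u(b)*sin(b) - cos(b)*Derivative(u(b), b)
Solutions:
 u(b) = C1*cos(b)^(sqrt(2))


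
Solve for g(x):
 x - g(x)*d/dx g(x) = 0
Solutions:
 g(x) = -sqrt(C1 + x^2)
 g(x) = sqrt(C1 + x^2)


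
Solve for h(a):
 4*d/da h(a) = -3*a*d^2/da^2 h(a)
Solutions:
 h(a) = C1 + C2/a^(1/3)


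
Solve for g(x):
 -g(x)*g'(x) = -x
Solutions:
 g(x) = -sqrt(C1 + x^2)
 g(x) = sqrt(C1 + x^2)


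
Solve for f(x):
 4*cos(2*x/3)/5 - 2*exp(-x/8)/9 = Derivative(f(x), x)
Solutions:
 f(x) = C1 + 6*sin(2*x/3)/5 + 16*exp(-x/8)/9


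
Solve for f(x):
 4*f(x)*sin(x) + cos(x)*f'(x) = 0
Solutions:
 f(x) = C1*cos(x)^4


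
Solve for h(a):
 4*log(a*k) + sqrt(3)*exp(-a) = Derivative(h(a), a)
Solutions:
 h(a) = C1 + 4*a*log(a*k) - 4*a - sqrt(3)*exp(-a)


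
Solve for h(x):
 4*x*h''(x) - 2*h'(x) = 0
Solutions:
 h(x) = C1 + C2*x^(3/2)


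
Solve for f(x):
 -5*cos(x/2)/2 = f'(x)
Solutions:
 f(x) = C1 - 5*sin(x/2)


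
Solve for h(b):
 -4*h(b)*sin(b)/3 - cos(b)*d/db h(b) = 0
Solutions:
 h(b) = C1*cos(b)^(4/3)


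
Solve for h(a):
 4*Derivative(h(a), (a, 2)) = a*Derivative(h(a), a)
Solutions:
 h(a) = C1 + C2*erfi(sqrt(2)*a/4)


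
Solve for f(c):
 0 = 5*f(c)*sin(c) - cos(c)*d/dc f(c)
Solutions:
 f(c) = C1/cos(c)^5


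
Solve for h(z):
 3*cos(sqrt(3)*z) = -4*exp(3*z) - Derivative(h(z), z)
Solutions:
 h(z) = C1 - 4*exp(3*z)/3 - sqrt(3)*sin(sqrt(3)*z)


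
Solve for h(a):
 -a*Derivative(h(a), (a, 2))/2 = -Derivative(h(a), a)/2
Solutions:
 h(a) = C1 + C2*a^2


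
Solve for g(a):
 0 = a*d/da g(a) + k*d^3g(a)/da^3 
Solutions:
 g(a) = C1 + Integral(C2*airyai(a*(-1/k)^(1/3)) + C3*airybi(a*(-1/k)^(1/3)), a)


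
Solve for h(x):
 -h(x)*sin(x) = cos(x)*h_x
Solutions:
 h(x) = C1*cos(x)


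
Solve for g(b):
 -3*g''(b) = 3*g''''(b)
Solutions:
 g(b) = C1 + C2*b + C3*sin(b) + C4*cos(b)


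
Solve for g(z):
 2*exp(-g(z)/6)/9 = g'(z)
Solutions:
 g(z) = 6*log(C1 + z/27)


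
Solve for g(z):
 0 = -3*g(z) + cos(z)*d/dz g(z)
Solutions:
 g(z) = C1*(sin(z) + 1)^(3/2)/(sin(z) - 1)^(3/2)


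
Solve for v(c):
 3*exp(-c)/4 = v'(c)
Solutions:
 v(c) = C1 - 3*exp(-c)/4


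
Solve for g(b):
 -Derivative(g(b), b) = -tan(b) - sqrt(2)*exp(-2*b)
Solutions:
 g(b) = C1 + log(tan(b)^2 + 1)/2 - sqrt(2)*exp(-2*b)/2


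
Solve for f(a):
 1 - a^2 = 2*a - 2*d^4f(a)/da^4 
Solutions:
 f(a) = C1 + C2*a + C3*a^2 + C4*a^3 + a^6/720 + a^5/120 - a^4/48


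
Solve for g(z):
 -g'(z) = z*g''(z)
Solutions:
 g(z) = C1 + C2*log(z)


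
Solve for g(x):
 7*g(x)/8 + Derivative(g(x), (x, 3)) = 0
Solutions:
 g(x) = C3*exp(-7^(1/3)*x/2) + (C1*sin(sqrt(3)*7^(1/3)*x/4) + C2*cos(sqrt(3)*7^(1/3)*x/4))*exp(7^(1/3)*x/4)


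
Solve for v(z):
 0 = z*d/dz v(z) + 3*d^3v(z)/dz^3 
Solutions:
 v(z) = C1 + Integral(C2*airyai(-3^(2/3)*z/3) + C3*airybi(-3^(2/3)*z/3), z)


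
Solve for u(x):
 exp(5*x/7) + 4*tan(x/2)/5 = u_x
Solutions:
 u(x) = C1 + 7*exp(5*x/7)/5 - 8*log(cos(x/2))/5


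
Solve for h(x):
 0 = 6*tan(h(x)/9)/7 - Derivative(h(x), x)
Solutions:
 h(x) = -9*asin(C1*exp(2*x/21)) + 9*pi
 h(x) = 9*asin(C1*exp(2*x/21))


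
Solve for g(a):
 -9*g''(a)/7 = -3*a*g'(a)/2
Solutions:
 g(a) = C1 + C2*erfi(sqrt(21)*a/6)


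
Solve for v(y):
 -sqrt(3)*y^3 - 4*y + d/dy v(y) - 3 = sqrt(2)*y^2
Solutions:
 v(y) = C1 + sqrt(3)*y^4/4 + sqrt(2)*y^3/3 + 2*y^2 + 3*y


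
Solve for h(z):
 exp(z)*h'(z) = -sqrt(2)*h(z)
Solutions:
 h(z) = C1*exp(sqrt(2)*exp(-z))


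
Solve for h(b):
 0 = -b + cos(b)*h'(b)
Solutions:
 h(b) = C1 + Integral(b/cos(b), b)


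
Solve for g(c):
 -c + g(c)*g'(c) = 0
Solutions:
 g(c) = -sqrt(C1 + c^2)
 g(c) = sqrt(C1 + c^2)


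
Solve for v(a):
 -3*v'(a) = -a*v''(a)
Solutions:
 v(a) = C1 + C2*a^4


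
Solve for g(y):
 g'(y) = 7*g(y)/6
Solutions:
 g(y) = C1*exp(7*y/6)


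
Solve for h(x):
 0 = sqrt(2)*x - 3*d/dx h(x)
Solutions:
 h(x) = C1 + sqrt(2)*x^2/6


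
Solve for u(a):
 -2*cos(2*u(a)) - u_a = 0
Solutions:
 u(a) = -asin((C1 + exp(8*a))/(C1 - exp(8*a)))/2 + pi/2
 u(a) = asin((C1 + exp(8*a))/(C1 - exp(8*a)))/2


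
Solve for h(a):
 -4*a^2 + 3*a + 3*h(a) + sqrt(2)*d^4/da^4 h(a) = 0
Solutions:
 h(a) = 4*a^2/3 - a + (C1*sin(2^(3/8)*3^(1/4)*a/2) + C2*cos(2^(3/8)*3^(1/4)*a/2))*exp(-2^(3/8)*3^(1/4)*a/2) + (C3*sin(2^(3/8)*3^(1/4)*a/2) + C4*cos(2^(3/8)*3^(1/4)*a/2))*exp(2^(3/8)*3^(1/4)*a/2)


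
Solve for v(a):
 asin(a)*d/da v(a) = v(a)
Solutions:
 v(a) = C1*exp(Integral(1/asin(a), a))


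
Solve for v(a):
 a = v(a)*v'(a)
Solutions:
 v(a) = -sqrt(C1 + a^2)
 v(a) = sqrt(C1 + a^2)


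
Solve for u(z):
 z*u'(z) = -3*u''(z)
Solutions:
 u(z) = C1 + C2*erf(sqrt(6)*z/6)


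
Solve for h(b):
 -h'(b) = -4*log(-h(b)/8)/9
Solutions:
 -9*Integral(1/(log(-_y) - 3*log(2)), (_y, h(b)))/4 = C1 - b


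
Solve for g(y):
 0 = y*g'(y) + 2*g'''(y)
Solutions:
 g(y) = C1 + Integral(C2*airyai(-2^(2/3)*y/2) + C3*airybi(-2^(2/3)*y/2), y)


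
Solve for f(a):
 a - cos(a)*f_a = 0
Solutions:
 f(a) = C1 + Integral(a/cos(a), a)


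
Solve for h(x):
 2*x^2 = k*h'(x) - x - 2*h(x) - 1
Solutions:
 h(x) = C1*exp(2*x/k) - k^2/2 - k*x - k/4 - x^2 - x/2 - 1/2


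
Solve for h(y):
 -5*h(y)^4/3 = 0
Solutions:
 h(y) = 0


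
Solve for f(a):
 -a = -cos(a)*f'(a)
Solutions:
 f(a) = C1 + Integral(a/cos(a), a)


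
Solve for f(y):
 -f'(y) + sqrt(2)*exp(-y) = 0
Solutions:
 f(y) = C1 - sqrt(2)*exp(-y)


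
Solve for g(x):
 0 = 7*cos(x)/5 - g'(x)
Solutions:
 g(x) = C1 + 7*sin(x)/5


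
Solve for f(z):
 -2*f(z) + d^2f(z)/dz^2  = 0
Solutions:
 f(z) = C1*exp(-sqrt(2)*z) + C2*exp(sqrt(2)*z)


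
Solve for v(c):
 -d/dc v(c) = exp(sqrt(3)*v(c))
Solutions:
 v(c) = sqrt(3)*(2*log(1/(C1 + c)) - log(3))/6


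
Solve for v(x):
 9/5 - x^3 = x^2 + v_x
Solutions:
 v(x) = C1 - x^4/4 - x^3/3 + 9*x/5


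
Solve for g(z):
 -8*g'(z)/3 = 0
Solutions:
 g(z) = C1


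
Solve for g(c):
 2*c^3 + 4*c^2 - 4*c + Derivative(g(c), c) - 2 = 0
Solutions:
 g(c) = C1 - c^4/2 - 4*c^3/3 + 2*c^2 + 2*c


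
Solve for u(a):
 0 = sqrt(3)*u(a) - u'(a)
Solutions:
 u(a) = C1*exp(sqrt(3)*a)


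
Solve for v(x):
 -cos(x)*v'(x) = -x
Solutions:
 v(x) = C1 + Integral(x/cos(x), x)


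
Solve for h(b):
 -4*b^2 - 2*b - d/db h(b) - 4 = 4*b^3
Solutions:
 h(b) = C1 - b^4 - 4*b^3/3 - b^2 - 4*b


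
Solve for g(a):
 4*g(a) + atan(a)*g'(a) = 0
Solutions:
 g(a) = C1*exp(-4*Integral(1/atan(a), a))


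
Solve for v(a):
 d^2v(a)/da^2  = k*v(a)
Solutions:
 v(a) = C1*exp(-a*sqrt(k)) + C2*exp(a*sqrt(k))


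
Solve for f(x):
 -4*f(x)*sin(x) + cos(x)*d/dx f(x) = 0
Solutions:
 f(x) = C1/cos(x)^4


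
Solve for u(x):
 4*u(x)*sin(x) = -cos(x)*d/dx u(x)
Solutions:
 u(x) = C1*cos(x)^4


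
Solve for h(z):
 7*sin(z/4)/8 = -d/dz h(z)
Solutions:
 h(z) = C1 + 7*cos(z/4)/2


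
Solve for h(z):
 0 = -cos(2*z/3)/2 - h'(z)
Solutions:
 h(z) = C1 - 3*sin(2*z/3)/4


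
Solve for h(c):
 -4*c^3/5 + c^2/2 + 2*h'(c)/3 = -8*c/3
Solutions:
 h(c) = C1 + 3*c^4/10 - c^3/4 - 2*c^2


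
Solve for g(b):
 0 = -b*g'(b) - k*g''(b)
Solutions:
 g(b) = C1 + C2*sqrt(k)*erf(sqrt(2)*b*sqrt(1/k)/2)


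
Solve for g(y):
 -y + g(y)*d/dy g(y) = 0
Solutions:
 g(y) = -sqrt(C1 + y^2)
 g(y) = sqrt(C1 + y^2)


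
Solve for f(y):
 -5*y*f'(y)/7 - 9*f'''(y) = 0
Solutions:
 f(y) = C1 + Integral(C2*airyai(-735^(1/3)*y/21) + C3*airybi(-735^(1/3)*y/21), y)


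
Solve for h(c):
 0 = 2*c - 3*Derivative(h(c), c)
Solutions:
 h(c) = C1 + c^2/3


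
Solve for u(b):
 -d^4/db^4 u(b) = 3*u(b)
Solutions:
 u(b) = (C1*sin(sqrt(2)*3^(1/4)*b/2) + C2*cos(sqrt(2)*3^(1/4)*b/2))*exp(-sqrt(2)*3^(1/4)*b/2) + (C3*sin(sqrt(2)*3^(1/4)*b/2) + C4*cos(sqrt(2)*3^(1/4)*b/2))*exp(sqrt(2)*3^(1/4)*b/2)


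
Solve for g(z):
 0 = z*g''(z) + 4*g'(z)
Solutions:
 g(z) = C1 + C2/z^3


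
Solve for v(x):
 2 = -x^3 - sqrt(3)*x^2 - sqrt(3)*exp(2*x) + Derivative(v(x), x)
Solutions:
 v(x) = C1 + x^4/4 + sqrt(3)*x^3/3 + 2*x + sqrt(3)*exp(2*x)/2


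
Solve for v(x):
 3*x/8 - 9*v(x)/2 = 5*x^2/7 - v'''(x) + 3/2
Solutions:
 v(x) = C3*exp(6^(2/3)*x/2) - 10*x^2/63 + x/12 + (C1*sin(3*2^(2/3)*3^(1/6)*x/4) + C2*cos(3*2^(2/3)*3^(1/6)*x/4))*exp(-6^(2/3)*x/4) - 1/3


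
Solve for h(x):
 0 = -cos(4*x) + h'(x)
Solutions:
 h(x) = C1 + sin(4*x)/4


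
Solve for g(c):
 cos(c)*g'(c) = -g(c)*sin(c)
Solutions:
 g(c) = C1*cos(c)


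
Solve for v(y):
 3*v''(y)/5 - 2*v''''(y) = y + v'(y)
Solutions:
 v(y) = C1 + C2*exp(10^(1/3)*y*(10^(1/3)/(sqrt(615) + 25)^(1/3) + (sqrt(615) + 25)^(1/3))/20)*sin(10^(1/3)*sqrt(3)*y*(-(sqrt(615) + 25)^(1/3) + 10^(1/3)/(sqrt(615) + 25)^(1/3))/20) + C3*exp(10^(1/3)*y*(10^(1/3)/(sqrt(615) + 25)^(1/3) + (sqrt(615) + 25)^(1/3))/20)*cos(10^(1/3)*sqrt(3)*y*(-(sqrt(615) + 25)^(1/3) + 10^(1/3)/(sqrt(615) + 25)^(1/3))/20) + C4*exp(-10^(1/3)*y*(10^(1/3)/(sqrt(615) + 25)^(1/3) + (sqrt(615) + 25)^(1/3))/10) - y^2/2 - 3*y/5


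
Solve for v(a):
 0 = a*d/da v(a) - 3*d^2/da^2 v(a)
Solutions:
 v(a) = C1 + C2*erfi(sqrt(6)*a/6)


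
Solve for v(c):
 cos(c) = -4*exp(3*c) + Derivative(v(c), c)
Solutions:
 v(c) = C1 + 4*exp(3*c)/3 + sin(c)


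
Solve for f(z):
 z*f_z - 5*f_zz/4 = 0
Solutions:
 f(z) = C1 + C2*erfi(sqrt(10)*z/5)


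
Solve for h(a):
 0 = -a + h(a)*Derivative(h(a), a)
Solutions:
 h(a) = -sqrt(C1 + a^2)
 h(a) = sqrt(C1 + a^2)


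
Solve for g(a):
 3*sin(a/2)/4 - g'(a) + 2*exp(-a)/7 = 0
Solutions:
 g(a) = C1 - 3*cos(a/2)/2 - 2*exp(-a)/7


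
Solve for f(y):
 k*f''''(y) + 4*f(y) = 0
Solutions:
 f(y) = C1*exp(-sqrt(2)*y*(-1/k)^(1/4)) + C2*exp(sqrt(2)*y*(-1/k)^(1/4)) + C3*exp(-sqrt(2)*I*y*(-1/k)^(1/4)) + C4*exp(sqrt(2)*I*y*(-1/k)^(1/4))


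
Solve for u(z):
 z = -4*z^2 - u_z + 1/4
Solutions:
 u(z) = C1 - 4*z^3/3 - z^2/2 + z/4


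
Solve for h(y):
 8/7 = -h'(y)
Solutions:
 h(y) = C1 - 8*y/7


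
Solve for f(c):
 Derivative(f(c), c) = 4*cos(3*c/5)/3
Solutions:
 f(c) = C1 + 20*sin(3*c/5)/9


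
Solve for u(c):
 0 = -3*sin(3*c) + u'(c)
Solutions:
 u(c) = C1 - cos(3*c)


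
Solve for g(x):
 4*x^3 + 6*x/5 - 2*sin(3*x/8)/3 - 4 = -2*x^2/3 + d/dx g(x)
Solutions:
 g(x) = C1 + x^4 + 2*x^3/9 + 3*x^2/5 - 4*x + 16*cos(3*x/8)/9


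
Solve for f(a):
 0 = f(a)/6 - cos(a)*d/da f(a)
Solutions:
 f(a) = C1*(sin(a) + 1)^(1/12)/(sin(a) - 1)^(1/12)


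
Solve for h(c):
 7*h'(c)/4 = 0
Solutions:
 h(c) = C1


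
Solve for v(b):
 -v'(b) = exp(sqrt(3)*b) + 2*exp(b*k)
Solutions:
 v(b) = C1 - sqrt(3)*exp(sqrt(3)*b)/3 - 2*exp(b*k)/k


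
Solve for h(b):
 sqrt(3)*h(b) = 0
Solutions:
 h(b) = 0


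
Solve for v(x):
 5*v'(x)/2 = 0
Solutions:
 v(x) = C1


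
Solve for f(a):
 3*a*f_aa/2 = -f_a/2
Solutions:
 f(a) = C1 + C2*a^(2/3)


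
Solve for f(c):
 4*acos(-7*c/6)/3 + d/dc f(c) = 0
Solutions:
 f(c) = C1 - 4*c*acos(-7*c/6)/3 - 4*sqrt(36 - 49*c^2)/21


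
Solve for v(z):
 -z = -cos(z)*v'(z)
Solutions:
 v(z) = C1 + Integral(z/cos(z), z)


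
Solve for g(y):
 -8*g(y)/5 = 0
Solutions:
 g(y) = 0


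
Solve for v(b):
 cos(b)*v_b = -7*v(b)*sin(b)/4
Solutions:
 v(b) = C1*cos(b)^(7/4)


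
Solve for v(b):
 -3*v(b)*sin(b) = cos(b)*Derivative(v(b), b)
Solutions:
 v(b) = C1*cos(b)^3


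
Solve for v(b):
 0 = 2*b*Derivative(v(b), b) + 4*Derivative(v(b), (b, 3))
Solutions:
 v(b) = C1 + Integral(C2*airyai(-2^(2/3)*b/2) + C3*airybi(-2^(2/3)*b/2), b)


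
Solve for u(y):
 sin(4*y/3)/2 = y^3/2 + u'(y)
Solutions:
 u(y) = C1 - y^4/8 - 3*cos(4*y/3)/8


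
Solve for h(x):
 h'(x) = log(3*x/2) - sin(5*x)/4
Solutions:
 h(x) = C1 + x*log(x) - x - x*log(2) + x*log(3) + cos(5*x)/20


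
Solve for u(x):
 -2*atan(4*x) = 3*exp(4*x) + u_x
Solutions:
 u(x) = C1 - 2*x*atan(4*x) - 3*exp(4*x)/4 + log(16*x^2 + 1)/4


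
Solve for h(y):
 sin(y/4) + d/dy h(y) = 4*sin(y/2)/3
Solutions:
 h(y) = C1 + 4*cos(y/4) - 8*cos(y/2)/3


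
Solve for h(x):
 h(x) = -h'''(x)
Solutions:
 h(x) = C3*exp(-x) + (C1*sin(sqrt(3)*x/2) + C2*cos(sqrt(3)*x/2))*exp(x/2)


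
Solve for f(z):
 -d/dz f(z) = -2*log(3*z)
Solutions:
 f(z) = C1 + 2*z*log(z) - 2*z + z*log(9)


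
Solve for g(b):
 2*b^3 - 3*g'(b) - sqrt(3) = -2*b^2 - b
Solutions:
 g(b) = C1 + b^4/6 + 2*b^3/9 + b^2/6 - sqrt(3)*b/3


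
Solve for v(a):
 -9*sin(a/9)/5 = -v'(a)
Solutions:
 v(a) = C1 - 81*cos(a/9)/5


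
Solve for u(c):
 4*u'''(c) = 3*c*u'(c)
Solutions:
 u(c) = C1 + Integral(C2*airyai(6^(1/3)*c/2) + C3*airybi(6^(1/3)*c/2), c)


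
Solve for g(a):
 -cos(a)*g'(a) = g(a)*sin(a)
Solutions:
 g(a) = C1*cos(a)


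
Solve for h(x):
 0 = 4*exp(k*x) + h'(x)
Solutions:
 h(x) = C1 - 4*exp(k*x)/k


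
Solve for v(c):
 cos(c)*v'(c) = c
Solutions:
 v(c) = C1 + Integral(c/cos(c), c)


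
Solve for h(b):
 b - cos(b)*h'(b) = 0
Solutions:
 h(b) = C1 + Integral(b/cos(b), b)


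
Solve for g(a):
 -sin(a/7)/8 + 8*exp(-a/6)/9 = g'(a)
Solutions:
 g(a) = C1 + 7*cos(a/7)/8 - 16*exp(-a/6)/3


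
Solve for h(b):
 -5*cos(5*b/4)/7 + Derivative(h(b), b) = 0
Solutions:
 h(b) = C1 + 4*sin(5*b/4)/7


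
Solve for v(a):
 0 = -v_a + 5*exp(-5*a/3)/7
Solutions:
 v(a) = C1 - 3*exp(-5*a/3)/7


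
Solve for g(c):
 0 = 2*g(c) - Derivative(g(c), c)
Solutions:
 g(c) = C1*exp(2*c)


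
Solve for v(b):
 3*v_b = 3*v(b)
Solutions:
 v(b) = C1*exp(b)


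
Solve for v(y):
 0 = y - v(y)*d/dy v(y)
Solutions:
 v(y) = -sqrt(C1 + y^2)
 v(y) = sqrt(C1 + y^2)


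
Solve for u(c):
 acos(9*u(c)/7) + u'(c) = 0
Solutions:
 Integral(1/acos(9*_y/7), (_y, u(c))) = C1 - c


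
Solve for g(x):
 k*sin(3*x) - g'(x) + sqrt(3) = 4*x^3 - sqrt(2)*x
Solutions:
 g(x) = C1 - k*cos(3*x)/3 - x^4 + sqrt(2)*x^2/2 + sqrt(3)*x


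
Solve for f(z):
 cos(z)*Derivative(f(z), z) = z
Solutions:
 f(z) = C1 + Integral(z/cos(z), z)


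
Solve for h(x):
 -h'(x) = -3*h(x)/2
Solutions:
 h(x) = C1*exp(3*x/2)


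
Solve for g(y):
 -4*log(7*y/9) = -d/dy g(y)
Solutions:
 g(y) = C1 + 4*y*log(y) - 4*y + y*log(2401/6561)


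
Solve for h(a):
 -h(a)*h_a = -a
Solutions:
 h(a) = -sqrt(C1 + a^2)
 h(a) = sqrt(C1 + a^2)


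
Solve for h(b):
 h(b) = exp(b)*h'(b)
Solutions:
 h(b) = C1*exp(-exp(-b))


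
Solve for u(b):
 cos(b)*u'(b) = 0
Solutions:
 u(b) = C1


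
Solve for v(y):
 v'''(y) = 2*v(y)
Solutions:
 v(y) = C3*exp(2^(1/3)*y) + (C1*sin(2^(1/3)*sqrt(3)*y/2) + C2*cos(2^(1/3)*sqrt(3)*y/2))*exp(-2^(1/3)*y/2)


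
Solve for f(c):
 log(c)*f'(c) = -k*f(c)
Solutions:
 f(c) = C1*exp(-k*li(c))


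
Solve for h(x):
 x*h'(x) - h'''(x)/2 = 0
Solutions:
 h(x) = C1 + Integral(C2*airyai(2^(1/3)*x) + C3*airybi(2^(1/3)*x), x)


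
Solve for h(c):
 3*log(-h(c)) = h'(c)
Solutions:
 -li(-h(c)) = C1 + 3*c


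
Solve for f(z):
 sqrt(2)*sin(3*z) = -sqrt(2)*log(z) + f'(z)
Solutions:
 f(z) = C1 + sqrt(2)*z*(log(z) - 1) - sqrt(2)*cos(3*z)/3


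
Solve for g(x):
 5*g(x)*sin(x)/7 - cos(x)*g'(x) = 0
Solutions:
 g(x) = C1/cos(x)^(5/7)


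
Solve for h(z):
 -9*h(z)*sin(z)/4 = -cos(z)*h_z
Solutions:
 h(z) = C1/cos(z)^(9/4)


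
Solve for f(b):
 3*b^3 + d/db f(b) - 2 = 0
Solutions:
 f(b) = C1 - 3*b^4/4 + 2*b


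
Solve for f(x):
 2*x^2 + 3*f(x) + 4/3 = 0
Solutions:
 f(x) = -2*x^2/3 - 4/9


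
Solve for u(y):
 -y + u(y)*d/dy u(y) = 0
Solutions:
 u(y) = -sqrt(C1 + y^2)
 u(y) = sqrt(C1 + y^2)


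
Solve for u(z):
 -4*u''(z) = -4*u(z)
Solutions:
 u(z) = C1*exp(-z) + C2*exp(z)


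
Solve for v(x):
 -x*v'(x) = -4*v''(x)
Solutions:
 v(x) = C1 + C2*erfi(sqrt(2)*x/4)


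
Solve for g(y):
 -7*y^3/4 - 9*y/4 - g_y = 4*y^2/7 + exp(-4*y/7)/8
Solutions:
 g(y) = C1 - 7*y^4/16 - 4*y^3/21 - 9*y^2/8 + 7*exp(-4*y/7)/32


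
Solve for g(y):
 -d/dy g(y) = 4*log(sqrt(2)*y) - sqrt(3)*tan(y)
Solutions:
 g(y) = C1 - 4*y*log(y) - 2*y*log(2) + 4*y - sqrt(3)*log(cos(y))


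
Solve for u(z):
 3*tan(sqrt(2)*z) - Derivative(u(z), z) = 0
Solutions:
 u(z) = C1 - 3*sqrt(2)*log(cos(sqrt(2)*z))/2


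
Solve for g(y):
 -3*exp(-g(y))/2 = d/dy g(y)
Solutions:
 g(y) = log(C1 - 3*y/2)


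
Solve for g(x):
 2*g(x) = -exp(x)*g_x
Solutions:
 g(x) = C1*exp(2*exp(-x))


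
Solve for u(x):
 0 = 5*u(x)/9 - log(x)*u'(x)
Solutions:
 u(x) = C1*exp(5*li(x)/9)


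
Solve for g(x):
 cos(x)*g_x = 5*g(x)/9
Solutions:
 g(x) = C1*(sin(x) + 1)^(5/18)/(sin(x) - 1)^(5/18)


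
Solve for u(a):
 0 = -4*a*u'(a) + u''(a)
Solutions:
 u(a) = C1 + C2*erfi(sqrt(2)*a)


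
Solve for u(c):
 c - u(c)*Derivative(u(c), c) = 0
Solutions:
 u(c) = -sqrt(C1 + c^2)
 u(c) = sqrt(C1 + c^2)


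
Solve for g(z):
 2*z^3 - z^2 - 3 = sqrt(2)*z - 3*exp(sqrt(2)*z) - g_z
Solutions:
 g(z) = C1 - z^4/2 + z^3/3 + sqrt(2)*z^2/2 + 3*z - 3*sqrt(2)*exp(sqrt(2)*z)/2


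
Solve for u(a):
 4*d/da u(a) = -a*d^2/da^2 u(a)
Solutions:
 u(a) = C1 + C2/a^3


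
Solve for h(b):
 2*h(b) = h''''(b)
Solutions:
 h(b) = C1*exp(-2^(1/4)*b) + C2*exp(2^(1/4)*b) + C3*sin(2^(1/4)*b) + C4*cos(2^(1/4)*b)


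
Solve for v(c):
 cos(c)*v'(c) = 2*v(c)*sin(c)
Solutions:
 v(c) = C1/cos(c)^2


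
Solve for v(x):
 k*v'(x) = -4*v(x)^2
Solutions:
 v(x) = k/(C1*k + 4*x)


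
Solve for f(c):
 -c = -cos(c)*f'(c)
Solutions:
 f(c) = C1 + Integral(c/cos(c), c)


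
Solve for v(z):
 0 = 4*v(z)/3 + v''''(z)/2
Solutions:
 v(z) = (C1*sin(2^(1/4)*3^(3/4)*z/3) + C2*cos(2^(1/4)*3^(3/4)*z/3))*exp(-2^(1/4)*3^(3/4)*z/3) + (C3*sin(2^(1/4)*3^(3/4)*z/3) + C4*cos(2^(1/4)*3^(3/4)*z/3))*exp(2^(1/4)*3^(3/4)*z/3)


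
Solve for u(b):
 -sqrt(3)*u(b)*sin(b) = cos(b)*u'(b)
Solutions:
 u(b) = C1*cos(b)^(sqrt(3))


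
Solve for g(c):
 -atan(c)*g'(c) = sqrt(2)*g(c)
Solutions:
 g(c) = C1*exp(-sqrt(2)*Integral(1/atan(c), c))


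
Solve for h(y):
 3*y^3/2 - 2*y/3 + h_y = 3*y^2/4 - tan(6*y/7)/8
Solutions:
 h(y) = C1 - 3*y^4/8 + y^3/4 + y^2/3 + 7*log(cos(6*y/7))/48


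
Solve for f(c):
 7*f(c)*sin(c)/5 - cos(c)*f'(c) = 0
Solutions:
 f(c) = C1/cos(c)^(7/5)


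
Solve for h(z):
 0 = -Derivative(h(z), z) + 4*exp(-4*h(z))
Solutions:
 h(z) = log(-I*(C1 + 16*z)^(1/4))
 h(z) = log(I*(C1 + 16*z)^(1/4))
 h(z) = log(-(C1 + 16*z)^(1/4))
 h(z) = log(C1 + 16*z)/4


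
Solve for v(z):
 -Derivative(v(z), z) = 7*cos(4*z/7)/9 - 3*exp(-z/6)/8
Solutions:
 v(z) = C1 - 49*sin(4*z/7)/36 - 9*exp(-z/6)/4


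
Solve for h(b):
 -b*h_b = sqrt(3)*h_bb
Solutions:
 h(b) = C1 + C2*erf(sqrt(2)*3^(3/4)*b/6)


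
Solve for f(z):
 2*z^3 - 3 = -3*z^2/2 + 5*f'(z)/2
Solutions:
 f(z) = C1 + z^4/5 + z^3/5 - 6*z/5


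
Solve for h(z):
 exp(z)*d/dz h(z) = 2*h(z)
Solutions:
 h(z) = C1*exp(-2*exp(-z))


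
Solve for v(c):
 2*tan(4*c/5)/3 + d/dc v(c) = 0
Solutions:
 v(c) = C1 + 5*log(cos(4*c/5))/6


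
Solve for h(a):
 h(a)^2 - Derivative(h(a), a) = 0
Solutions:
 h(a) = -1/(C1 + a)


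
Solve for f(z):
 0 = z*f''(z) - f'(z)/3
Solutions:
 f(z) = C1 + C2*z^(4/3)


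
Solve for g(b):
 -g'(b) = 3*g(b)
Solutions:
 g(b) = C1*exp(-3*b)


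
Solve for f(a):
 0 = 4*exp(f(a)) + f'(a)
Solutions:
 f(a) = log(1/(C1 + 4*a))


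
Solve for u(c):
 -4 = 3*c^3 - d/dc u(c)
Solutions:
 u(c) = C1 + 3*c^4/4 + 4*c


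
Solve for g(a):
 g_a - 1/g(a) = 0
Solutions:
 g(a) = -sqrt(C1 + 2*a)
 g(a) = sqrt(C1 + 2*a)


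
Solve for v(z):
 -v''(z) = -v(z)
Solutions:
 v(z) = C1*exp(-z) + C2*exp(z)


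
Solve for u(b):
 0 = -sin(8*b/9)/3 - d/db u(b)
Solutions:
 u(b) = C1 + 3*cos(8*b/9)/8


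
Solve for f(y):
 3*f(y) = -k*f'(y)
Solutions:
 f(y) = C1*exp(-3*y/k)


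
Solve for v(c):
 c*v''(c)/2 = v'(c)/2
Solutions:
 v(c) = C1 + C2*c^2


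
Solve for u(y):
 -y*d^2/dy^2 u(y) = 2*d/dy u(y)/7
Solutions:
 u(y) = C1 + C2*y^(5/7)


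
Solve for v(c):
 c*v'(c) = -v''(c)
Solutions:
 v(c) = C1 + C2*erf(sqrt(2)*c/2)


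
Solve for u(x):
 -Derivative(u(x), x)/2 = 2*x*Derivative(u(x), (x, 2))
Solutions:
 u(x) = C1 + C2*x^(3/4)


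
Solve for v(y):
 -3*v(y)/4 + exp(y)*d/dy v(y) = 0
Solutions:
 v(y) = C1*exp(-3*exp(-y)/4)


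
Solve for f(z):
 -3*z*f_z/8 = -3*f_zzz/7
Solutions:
 f(z) = C1 + Integral(C2*airyai(7^(1/3)*z/2) + C3*airybi(7^(1/3)*z/2), z)


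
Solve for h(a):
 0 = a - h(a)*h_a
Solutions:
 h(a) = -sqrt(C1 + a^2)
 h(a) = sqrt(C1 + a^2)


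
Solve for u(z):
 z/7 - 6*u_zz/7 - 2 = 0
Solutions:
 u(z) = C1 + C2*z + z^3/36 - 7*z^2/6


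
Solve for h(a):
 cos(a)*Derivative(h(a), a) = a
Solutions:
 h(a) = C1 + Integral(a/cos(a), a)


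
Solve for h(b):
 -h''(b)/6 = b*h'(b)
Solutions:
 h(b) = C1 + C2*erf(sqrt(3)*b)


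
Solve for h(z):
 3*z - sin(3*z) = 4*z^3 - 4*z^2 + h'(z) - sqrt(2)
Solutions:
 h(z) = C1 - z^4 + 4*z^3/3 + 3*z^2/2 + sqrt(2)*z + cos(3*z)/3


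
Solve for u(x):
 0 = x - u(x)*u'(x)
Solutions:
 u(x) = -sqrt(C1 + x^2)
 u(x) = sqrt(C1 + x^2)


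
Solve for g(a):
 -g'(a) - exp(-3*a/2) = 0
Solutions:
 g(a) = C1 + 2*exp(-3*a/2)/3


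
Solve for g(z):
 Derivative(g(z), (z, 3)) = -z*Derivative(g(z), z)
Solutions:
 g(z) = C1 + Integral(C2*airyai(-z) + C3*airybi(-z), z)


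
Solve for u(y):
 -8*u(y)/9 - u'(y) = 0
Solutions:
 u(y) = C1*exp(-8*y/9)


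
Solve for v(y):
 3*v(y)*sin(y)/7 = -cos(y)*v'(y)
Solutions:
 v(y) = C1*cos(y)^(3/7)


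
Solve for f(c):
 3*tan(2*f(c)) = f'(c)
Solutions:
 f(c) = -asin(C1*exp(6*c))/2 + pi/2
 f(c) = asin(C1*exp(6*c))/2


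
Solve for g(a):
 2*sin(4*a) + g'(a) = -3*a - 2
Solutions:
 g(a) = C1 - 3*a^2/2 - 2*a + cos(4*a)/2


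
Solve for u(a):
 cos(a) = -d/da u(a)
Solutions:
 u(a) = C1 - sin(a)


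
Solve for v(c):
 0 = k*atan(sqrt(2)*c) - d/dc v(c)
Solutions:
 v(c) = C1 + k*(c*atan(sqrt(2)*c) - sqrt(2)*log(2*c^2 + 1)/4)


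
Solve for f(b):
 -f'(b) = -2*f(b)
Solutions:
 f(b) = C1*exp(2*b)


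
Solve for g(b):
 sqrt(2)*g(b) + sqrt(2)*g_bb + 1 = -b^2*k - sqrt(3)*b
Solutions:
 g(b) = C1*sin(b) + C2*cos(b) - sqrt(2)*b^2*k/2 - sqrt(6)*b/2 + sqrt(2)*k - sqrt(2)/2


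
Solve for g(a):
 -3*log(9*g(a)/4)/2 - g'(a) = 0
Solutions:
 -2*Integral(1/(-log(_y) - 2*log(3) + 2*log(2)), (_y, g(a)))/3 = C1 - a


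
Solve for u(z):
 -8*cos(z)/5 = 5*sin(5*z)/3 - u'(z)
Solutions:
 u(z) = C1 + 8*sin(z)/5 - cos(5*z)/3


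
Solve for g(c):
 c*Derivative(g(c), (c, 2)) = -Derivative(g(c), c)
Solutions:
 g(c) = C1 + C2*log(c)


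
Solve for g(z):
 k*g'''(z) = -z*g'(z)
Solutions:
 g(z) = C1 + Integral(C2*airyai(z*(-1/k)^(1/3)) + C3*airybi(z*(-1/k)^(1/3)), z)


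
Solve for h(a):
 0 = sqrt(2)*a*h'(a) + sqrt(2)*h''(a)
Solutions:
 h(a) = C1 + C2*erf(sqrt(2)*a/2)


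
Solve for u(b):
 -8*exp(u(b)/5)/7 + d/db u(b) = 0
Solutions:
 u(b) = 5*log(-1/(C1 + 8*b)) + 5*log(35)


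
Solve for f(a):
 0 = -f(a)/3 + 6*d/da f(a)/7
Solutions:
 f(a) = C1*exp(7*a/18)


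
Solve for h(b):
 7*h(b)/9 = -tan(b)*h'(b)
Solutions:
 h(b) = C1/sin(b)^(7/9)


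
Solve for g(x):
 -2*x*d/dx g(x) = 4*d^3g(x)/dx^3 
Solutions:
 g(x) = C1 + Integral(C2*airyai(-2^(2/3)*x/2) + C3*airybi(-2^(2/3)*x/2), x)


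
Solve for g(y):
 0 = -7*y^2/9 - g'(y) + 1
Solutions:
 g(y) = C1 - 7*y^3/27 + y


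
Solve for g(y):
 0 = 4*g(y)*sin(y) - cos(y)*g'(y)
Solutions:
 g(y) = C1/cos(y)^4


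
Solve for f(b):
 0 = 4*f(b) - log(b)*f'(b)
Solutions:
 f(b) = C1*exp(4*li(b))


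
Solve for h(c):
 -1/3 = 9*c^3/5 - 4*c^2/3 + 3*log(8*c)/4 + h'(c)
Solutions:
 h(c) = C1 - 9*c^4/20 + 4*c^3/9 - 3*c*log(c)/4 - 9*c*log(2)/4 + 5*c/12


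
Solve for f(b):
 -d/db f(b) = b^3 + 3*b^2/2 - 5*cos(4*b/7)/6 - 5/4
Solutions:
 f(b) = C1 - b^4/4 - b^3/2 + 5*b/4 + 35*sin(4*b/7)/24


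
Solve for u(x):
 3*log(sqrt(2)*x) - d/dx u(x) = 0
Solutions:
 u(x) = C1 + 3*x*log(x) - 3*x + 3*x*log(2)/2


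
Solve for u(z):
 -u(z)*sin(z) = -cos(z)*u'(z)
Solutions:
 u(z) = C1/cos(z)


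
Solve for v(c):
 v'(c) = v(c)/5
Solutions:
 v(c) = C1*exp(c/5)


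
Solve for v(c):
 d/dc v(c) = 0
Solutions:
 v(c) = C1


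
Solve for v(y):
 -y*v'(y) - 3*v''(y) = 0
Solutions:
 v(y) = C1 + C2*erf(sqrt(6)*y/6)


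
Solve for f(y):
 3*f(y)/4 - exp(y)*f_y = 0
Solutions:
 f(y) = C1*exp(-3*exp(-y)/4)


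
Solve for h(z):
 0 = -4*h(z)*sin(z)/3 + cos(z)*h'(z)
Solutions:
 h(z) = C1/cos(z)^(4/3)


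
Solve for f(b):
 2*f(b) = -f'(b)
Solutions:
 f(b) = C1*exp(-2*b)


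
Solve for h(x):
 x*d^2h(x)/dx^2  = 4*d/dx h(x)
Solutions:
 h(x) = C1 + C2*x^5


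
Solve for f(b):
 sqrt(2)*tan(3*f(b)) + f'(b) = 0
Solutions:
 f(b) = -asin(C1*exp(-3*sqrt(2)*b))/3 + pi/3
 f(b) = asin(C1*exp(-3*sqrt(2)*b))/3


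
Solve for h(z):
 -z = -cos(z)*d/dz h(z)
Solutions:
 h(z) = C1 + Integral(z/cos(z), z)


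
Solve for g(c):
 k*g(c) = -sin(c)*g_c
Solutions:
 g(c) = C1*exp(k*(-log(cos(c) - 1) + log(cos(c) + 1))/2)


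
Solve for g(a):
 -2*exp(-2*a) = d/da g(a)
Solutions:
 g(a) = C1 + exp(-2*a)


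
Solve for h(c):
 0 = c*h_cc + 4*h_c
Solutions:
 h(c) = C1 + C2/c^3


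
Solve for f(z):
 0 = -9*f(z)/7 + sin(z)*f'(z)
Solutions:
 f(z) = C1*(cos(z) - 1)^(9/14)/(cos(z) + 1)^(9/14)


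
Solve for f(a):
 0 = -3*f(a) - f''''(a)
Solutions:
 f(a) = (C1*sin(sqrt(2)*3^(1/4)*a/2) + C2*cos(sqrt(2)*3^(1/4)*a/2))*exp(-sqrt(2)*3^(1/4)*a/2) + (C3*sin(sqrt(2)*3^(1/4)*a/2) + C4*cos(sqrt(2)*3^(1/4)*a/2))*exp(sqrt(2)*3^(1/4)*a/2)


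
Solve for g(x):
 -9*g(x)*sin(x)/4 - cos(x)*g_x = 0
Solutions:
 g(x) = C1*cos(x)^(9/4)


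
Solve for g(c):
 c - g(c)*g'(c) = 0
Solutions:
 g(c) = -sqrt(C1 + c^2)
 g(c) = sqrt(C1 + c^2)


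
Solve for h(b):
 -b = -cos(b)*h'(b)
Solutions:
 h(b) = C1 + Integral(b/cos(b), b)


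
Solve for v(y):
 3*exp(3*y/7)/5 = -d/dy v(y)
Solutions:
 v(y) = C1 - 7*exp(3*y/7)/5


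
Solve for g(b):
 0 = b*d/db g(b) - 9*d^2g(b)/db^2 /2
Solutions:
 g(b) = C1 + C2*erfi(b/3)


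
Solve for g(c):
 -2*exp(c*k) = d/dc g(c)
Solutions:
 g(c) = C1 - 2*exp(c*k)/k


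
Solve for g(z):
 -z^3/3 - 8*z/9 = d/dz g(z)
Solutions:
 g(z) = C1 - z^4/12 - 4*z^2/9


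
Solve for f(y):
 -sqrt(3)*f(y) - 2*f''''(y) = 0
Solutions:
 f(y) = (C1*sin(2^(1/4)*3^(1/8)*y/2) + C2*cos(2^(1/4)*3^(1/8)*y/2))*exp(-2^(1/4)*3^(1/8)*y/2) + (C3*sin(2^(1/4)*3^(1/8)*y/2) + C4*cos(2^(1/4)*3^(1/8)*y/2))*exp(2^(1/4)*3^(1/8)*y/2)


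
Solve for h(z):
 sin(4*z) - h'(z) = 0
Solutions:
 h(z) = C1 - cos(4*z)/4


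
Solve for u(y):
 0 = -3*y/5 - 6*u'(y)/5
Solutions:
 u(y) = C1 - y^2/4


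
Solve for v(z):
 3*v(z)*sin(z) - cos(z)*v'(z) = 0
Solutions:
 v(z) = C1/cos(z)^3


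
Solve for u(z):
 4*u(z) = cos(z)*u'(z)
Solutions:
 u(z) = C1*(sin(z)^2 + 2*sin(z) + 1)/(sin(z)^2 - 2*sin(z) + 1)


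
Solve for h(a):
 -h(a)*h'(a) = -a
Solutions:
 h(a) = -sqrt(C1 + a^2)
 h(a) = sqrt(C1 + a^2)


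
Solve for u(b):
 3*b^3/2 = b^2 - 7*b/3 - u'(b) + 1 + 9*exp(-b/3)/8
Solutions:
 u(b) = C1 - 3*b^4/8 + b^3/3 - 7*b^2/6 + b - 27*exp(-b/3)/8


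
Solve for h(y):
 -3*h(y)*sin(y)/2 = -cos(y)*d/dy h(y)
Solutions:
 h(y) = C1/cos(y)^(3/2)


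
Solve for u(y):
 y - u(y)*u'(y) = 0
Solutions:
 u(y) = -sqrt(C1 + y^2)
 u(y) = sqrt(C1 + y^2)


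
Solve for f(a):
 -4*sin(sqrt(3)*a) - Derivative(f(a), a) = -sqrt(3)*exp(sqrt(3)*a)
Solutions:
 f(a) = C1 + exp(sqrt(3)*a) + 4*sqrt(3)*cos(sqrt(3)*a)/3


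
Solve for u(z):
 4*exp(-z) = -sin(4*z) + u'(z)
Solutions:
 u(z) = C1 - cos(4*z)/4 - 4*exp(-z)


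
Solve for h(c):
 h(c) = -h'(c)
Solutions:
 h(c) = C1*exp(-c)


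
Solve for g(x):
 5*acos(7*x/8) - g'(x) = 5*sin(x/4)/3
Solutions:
 g(x) = C1 + 5*x*acos(7*x/8) - 5*sqrt(64 - 49*x^2)/7 + 20*cos(x/4)/3


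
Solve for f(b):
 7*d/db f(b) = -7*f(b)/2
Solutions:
 f(b) = C1*exp(-b/2)


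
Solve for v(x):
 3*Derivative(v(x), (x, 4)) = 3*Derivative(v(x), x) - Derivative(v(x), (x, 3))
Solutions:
 v(x) = C1 + C2*exp(-x*(2*2^(1/3)/(135*sqrt(29) + 727)^(1/3) + 4 + 2^(2/3)*(135*sqrt(29) + 727)^(1/3))/36)*sin(2^(1/3)*sqrt(3)*x*(-2^(1/3)*(135*sqrt(29) + 727)^(1/3) + 2/(135*sqrt(29) + 727)^(1/3))/36) + C3*exp(-x*(2*2^(1/3)/(135*sqrt(29) + 727)^(1/3) + 4 + 2^(2/3)*(135*sqrt(29) + 727)^(1/3))/36)*cos(2^(1/3)*sqrt(3)*x*(-2^(1/3)*(135*sqrt(29) + 727)^(1/3) + 2/(135*sqrt(29) + 727)^(1/3))/36) + C4*exp(x*(-2 + 2*2^(1/3)/(135*sqrt(29) + 727)^(1/3) + 2^(2/3)*(135*sqrt(29) + 727)^(1/3))/18)


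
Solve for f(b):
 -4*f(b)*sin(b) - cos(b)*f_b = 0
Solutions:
 f(b) = C1*cos(b)^4


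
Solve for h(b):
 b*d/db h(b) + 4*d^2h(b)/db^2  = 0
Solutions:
 h(b) = C1 + C2*erf(sqrt(2)*b/4)


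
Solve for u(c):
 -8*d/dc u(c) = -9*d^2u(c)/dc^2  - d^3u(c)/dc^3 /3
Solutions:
 u(c) = C1 + C2*exp(c*(-27 + 5*sqrt(33))/2) + C3*exp(-c*(27 + 5*sqrt(33))/2)


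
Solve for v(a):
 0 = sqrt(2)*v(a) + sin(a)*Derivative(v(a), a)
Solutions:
 v(a) = C1*(cos(a) + 1)^(sqrt(2)/2)/(cos(a) - 1)^(sqrt(2)/2)


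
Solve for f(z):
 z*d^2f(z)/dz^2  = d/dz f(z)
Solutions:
 f(z) = C1 + C2*z^2


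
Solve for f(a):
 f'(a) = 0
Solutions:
 f(a) = C1


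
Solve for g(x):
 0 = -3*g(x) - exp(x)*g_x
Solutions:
 g(x) = C1*exp(3*exp(-x))


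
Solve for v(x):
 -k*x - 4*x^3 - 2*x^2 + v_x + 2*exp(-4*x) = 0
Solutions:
 v(x) = C1 + k*x^2/2 + x^4 + 2*x^3/3 + exp(-4*x)/2


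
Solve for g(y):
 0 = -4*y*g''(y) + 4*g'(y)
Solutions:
 g(y) = C1 + C2*y^2


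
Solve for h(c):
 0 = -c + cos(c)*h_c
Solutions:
 h(c) = C1 + Integral(c/cos(c), c)


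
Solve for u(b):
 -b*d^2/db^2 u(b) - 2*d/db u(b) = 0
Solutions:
 u(b) = C1 + C2/b


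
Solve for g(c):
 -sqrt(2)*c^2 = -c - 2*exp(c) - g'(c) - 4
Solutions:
 g(c) = C1 + sqrt(2)*c^3/3 - c^2/2 - 4*c - 2*exp(c)


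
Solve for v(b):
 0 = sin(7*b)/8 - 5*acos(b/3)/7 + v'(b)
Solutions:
 v(b) = C1 + 5*b*acos(b/3)/7 - 5*sqrt(9 - b^2)/7 + cos(7*b)/56


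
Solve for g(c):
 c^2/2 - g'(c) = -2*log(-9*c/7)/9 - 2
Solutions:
 g(c) = C1 + c^3/6 + 2*c*log(-c)/9 + 2*c*(-log(7) + 2*log(3) + 8)/9


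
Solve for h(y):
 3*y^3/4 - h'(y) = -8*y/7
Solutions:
 h(y) = C1 + 3*y^4/16 + 4*y^2/7


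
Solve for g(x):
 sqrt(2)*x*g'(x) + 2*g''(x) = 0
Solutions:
 g(x) = C1 + C2*erf(2^(1/4)*x/2)


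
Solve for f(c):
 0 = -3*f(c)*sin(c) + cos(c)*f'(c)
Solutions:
 f(c) = C1/cos(c)^3


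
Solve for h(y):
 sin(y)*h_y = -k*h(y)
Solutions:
 h(y) = C1*exp(k*(-log(cos(y) - 1) + log(cos(y) + 1))/2)


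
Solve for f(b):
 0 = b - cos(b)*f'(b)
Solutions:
 f(b) = C1 + Integral(b/cos(b), b)


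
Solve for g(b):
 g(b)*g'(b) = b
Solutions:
 g(b) = -sqrt(C1 + b^2)
 g(b) = sqrt(C1 + b^2)


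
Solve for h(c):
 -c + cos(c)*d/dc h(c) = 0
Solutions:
 h(c) = C1 + Integral(c/cos(c), c)


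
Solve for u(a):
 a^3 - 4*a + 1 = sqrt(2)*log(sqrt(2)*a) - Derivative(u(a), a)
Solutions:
 u(a) = C1 - a^4/4 + 2*a^2 + sqrt(2)*a*log(a) - sqrt(2)*a - a + sqrt(2)*a*log(2)/2


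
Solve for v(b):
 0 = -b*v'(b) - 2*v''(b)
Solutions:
 v(b) = C1 + C2*erf(b/2)


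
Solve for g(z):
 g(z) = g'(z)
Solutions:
 g(z) = C1*exp(z)


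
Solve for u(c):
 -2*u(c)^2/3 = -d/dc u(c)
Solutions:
 u(c) = -3/(C1 + 2*c)


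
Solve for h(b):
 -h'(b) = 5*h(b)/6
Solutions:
 h(b) = C1*exp(-5*b/6)


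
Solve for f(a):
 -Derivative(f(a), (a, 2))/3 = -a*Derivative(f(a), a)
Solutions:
 f(a) = C1 + C2*erfi(sqrt(6)*a/2)


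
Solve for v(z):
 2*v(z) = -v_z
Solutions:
 v(z) = C1*exp(-2*z)


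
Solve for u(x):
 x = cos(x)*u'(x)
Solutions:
 u(x) = C1 + Integral(x/cos(x), x)


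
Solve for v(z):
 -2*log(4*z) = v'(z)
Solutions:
 v(z) = C1 - 2*z*log(z) - z*log(16) + 2*z


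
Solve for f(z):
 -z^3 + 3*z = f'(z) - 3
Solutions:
 f(z) = C1 - z^4/4 + 3*z^2/2 + 3*z


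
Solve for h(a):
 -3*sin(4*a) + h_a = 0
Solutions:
 h(a) = C1 - 3*cos(4*a)/4


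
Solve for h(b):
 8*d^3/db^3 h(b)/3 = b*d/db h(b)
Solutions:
 h(b) = C1 + Integral(C2*airyai(3^(1/3)*b/2) + C3*airybi(3^(1/3)*b/2), b)
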